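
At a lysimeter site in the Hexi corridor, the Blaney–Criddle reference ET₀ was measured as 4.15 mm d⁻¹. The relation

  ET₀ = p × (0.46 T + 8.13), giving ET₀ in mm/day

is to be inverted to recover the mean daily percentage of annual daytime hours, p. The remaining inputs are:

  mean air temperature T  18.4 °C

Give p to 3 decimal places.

p = ET₀ / (0.46 T + 8.13) = 4.15 / (0.46 × 18.4 + 8.13) = 4.15 / 16.594 = 0.2501

0.250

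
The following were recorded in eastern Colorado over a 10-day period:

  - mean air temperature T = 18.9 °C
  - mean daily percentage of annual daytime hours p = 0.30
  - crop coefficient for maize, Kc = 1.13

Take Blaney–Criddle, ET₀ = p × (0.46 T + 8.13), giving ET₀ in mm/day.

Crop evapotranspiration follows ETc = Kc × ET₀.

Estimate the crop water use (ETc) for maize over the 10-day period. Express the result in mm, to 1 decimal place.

57.0 mm

ET₀ = 0.30 × (0.46 × 18.9 + 8.13) = 0.30 × 16.824 = 5.0472 mm/d
ETc = Kc × ET₀ = 1.13 × 5.0472 = 5.7033 mm/d
Over 10 days: 5.7033 × 10 = 57.033 mm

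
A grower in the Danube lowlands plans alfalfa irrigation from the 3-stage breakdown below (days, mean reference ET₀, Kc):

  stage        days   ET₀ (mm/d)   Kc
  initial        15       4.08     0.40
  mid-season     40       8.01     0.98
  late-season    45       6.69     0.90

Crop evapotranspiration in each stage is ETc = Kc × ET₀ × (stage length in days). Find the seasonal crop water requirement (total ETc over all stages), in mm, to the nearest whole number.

609 mm

initial: 0.40 × 4.08 × 15 = 24.48 mm
mid-season: 0.98 × 8.01 × 40 = 313.99 mm
late-season: 0.90 × 6.69 × 45 = 270.95 mm
Seasonal total = 609.42 mm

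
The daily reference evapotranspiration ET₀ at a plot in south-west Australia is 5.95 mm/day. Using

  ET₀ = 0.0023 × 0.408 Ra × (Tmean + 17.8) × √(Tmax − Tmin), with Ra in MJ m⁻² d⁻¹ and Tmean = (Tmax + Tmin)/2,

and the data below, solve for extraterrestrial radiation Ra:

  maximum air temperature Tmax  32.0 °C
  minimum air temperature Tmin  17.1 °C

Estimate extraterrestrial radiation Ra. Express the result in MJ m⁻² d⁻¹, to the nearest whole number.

Tmean = (32.0+17.1)/2 = 24.55 °C; ΔT = 14.9
Ra = ET₀ / [0.0023 × 0.408 × (Tmean+17.8) × √ΔT]
   = 5.95 / (0.0023 × 0.408 × 42.35 × 3.8601) = 38.786 MJ m⁻² d⁻¹

39 MJ m⁻² d⁻¹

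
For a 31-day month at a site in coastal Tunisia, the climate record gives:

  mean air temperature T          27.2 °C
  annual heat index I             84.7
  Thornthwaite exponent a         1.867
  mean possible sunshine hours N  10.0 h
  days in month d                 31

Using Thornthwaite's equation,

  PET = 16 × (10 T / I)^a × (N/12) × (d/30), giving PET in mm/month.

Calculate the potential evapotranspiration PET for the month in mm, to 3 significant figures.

122 mm

10T/I = 10 × 27.2 / 84.7 = 3.2113
(10T/I)^a = 3.2113^1.867 = 8.8303
Uncorrected PET = 16 × 8.8303 = 141.285 mm
Correction = (N/12)(d/30) = (10.0/12)(31/30) = 0.8611
PET = 141.285 × 0.8611 = 121.661 mm/month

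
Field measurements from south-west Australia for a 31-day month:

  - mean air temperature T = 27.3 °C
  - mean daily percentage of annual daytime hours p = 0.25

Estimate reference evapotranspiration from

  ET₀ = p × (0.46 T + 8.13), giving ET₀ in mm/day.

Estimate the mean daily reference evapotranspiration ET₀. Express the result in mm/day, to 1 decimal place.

5.2 mm/day

ET₀ = 0.25 × (0.46 × 27.3 + 8.13) = 0.25 × 20.688 = 5.1720 mm/d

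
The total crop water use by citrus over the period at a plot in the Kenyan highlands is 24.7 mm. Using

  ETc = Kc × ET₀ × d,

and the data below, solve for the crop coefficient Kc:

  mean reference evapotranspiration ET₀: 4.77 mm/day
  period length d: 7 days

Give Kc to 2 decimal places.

ETc = Kc × ET₀ × d  ⇒  Kc = ETc / (ET₀ × d)
Kc = 24.7 / (4.77 × 7) = 24.7 / 33.39 = 0.7397

0.74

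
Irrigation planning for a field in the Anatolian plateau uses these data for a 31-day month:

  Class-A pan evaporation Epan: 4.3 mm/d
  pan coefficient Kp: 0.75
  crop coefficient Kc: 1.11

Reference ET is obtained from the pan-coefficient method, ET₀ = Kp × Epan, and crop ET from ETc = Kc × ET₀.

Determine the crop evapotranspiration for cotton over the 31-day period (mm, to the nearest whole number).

ET₀ = 0.75 × 4.3 = 3.2250 mm/d
ETc = Kc × ET₀ = 1.11 × 3.2250 = 3.5798 mm/d
Over 31 days: 3.5798 × 31 = 110.974 mm

111 mm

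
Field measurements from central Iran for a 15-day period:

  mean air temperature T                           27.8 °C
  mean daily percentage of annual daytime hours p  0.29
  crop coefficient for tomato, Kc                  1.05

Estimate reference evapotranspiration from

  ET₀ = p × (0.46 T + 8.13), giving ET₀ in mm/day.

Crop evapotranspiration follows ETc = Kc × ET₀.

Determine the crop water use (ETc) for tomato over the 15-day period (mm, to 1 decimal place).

95.5 mm

ET₀ = 0.29 × (0.46 × 27.8 + 8.13) = 0.29 × 20.918 = 6.0662 mm/d
ETc = Kc × ET₀ = 1.05 × 6.0662 = 6.3695 mm/d
Over 15 days: 6.3695 × 15 = 95.543 mm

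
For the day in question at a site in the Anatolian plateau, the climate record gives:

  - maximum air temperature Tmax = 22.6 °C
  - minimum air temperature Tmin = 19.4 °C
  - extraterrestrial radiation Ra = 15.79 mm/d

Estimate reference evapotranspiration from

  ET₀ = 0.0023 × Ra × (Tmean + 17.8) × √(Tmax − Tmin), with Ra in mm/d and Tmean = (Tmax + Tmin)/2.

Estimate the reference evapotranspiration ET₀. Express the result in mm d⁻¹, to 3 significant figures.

Tmean = (22.6 + 19.4)/2 = 21.00 °C
ET₀ = 0.0023 × 15.79 × (21.00 + 17.8) × √3.2 = 0.0023 × 15.79 × 38.80 × 1.7889 = 2.5207 mm/d

2.52 mm d⁻¹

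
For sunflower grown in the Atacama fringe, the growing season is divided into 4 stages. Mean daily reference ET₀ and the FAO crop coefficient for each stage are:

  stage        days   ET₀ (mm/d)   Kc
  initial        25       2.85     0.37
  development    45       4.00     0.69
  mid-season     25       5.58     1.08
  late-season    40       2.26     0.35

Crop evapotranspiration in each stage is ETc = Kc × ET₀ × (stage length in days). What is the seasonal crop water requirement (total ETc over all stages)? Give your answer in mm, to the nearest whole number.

333 mm

initial: 0.37 × 2.85 × 25 = 26.36 mm
development: 0.69 × 4.00 × 45 = 124.20 mm
mid-season: 1.08 × 5.58 × 25 = 150.66 mm
late-season: 0.35 × 2.26 × 40 = 31.64 mm
Seasonal total = 332.86 mm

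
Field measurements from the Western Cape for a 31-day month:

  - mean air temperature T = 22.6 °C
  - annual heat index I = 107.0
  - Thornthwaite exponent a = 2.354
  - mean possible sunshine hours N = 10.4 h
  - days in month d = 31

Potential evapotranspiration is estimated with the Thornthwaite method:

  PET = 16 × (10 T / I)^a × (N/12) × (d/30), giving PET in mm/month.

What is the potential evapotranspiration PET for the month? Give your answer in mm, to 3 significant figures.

10T/I = 10 × 22.6 / 107.0 = 2.1121
(10T/I)^a = 2.1121^2.354 = 5.8127
Uncorrected PET = 16 × 5.8127 = 93.003 mm
Correction = (N/12)(d/30) = (10.4/12)(31/30) = 0.8956
PET = 93.003 × 0.8956 = 83.293 mm/month

83.3 mm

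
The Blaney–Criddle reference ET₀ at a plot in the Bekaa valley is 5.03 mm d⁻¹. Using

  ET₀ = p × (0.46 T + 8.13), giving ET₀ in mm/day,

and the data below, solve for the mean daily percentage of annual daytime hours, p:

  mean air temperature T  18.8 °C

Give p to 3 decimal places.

0.300

p = ET₀ / (0.46 T + 8.13) = 5.03 / (0.46 × 18.8 + 8.13) = 5.03 / 16.778 = 0.2998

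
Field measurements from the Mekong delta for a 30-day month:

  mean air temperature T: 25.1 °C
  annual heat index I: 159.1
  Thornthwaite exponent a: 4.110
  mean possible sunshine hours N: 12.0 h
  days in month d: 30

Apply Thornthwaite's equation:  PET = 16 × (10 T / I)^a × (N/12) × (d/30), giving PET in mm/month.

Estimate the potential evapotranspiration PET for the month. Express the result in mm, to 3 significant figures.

10T/I = 10 × 25.1 / 159.1 = 1.5776
(10T/I)^a = 1.5776^4.110 = 6.5128
Uncorrected PET = 16 × 6.5128 = 104.205 mm
Correction = (N/12)(d/30) = (12.0/12)(30/30) = 1.0000
PET = 104.205 × 1.0000 = 104.205 mm/month

104 mm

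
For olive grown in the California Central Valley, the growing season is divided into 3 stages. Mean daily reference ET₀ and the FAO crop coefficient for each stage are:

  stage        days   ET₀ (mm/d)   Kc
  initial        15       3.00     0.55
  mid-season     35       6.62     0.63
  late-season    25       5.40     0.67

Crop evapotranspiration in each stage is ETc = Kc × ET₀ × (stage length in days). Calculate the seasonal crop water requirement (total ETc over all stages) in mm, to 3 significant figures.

261 mm

initial: 0.55 × 3.00 × 15 = 24.75 mm
mid-season: 0.63 × 6.62 × 35 = 145.97 mm
late-season: 0.67 × 5.40 × 25 = 90.45 mm
Seasonal total = 261.17 mm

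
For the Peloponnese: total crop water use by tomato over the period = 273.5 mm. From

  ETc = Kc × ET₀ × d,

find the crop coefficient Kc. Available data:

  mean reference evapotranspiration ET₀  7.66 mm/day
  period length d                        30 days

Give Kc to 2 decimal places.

1.19

ETc = Kc × ET₀ × d  ⇒  Kc = ETc / (ET₀ × d)
Kc = 273.5 / (7.66 × 30) = 273.5 / 229.80 = 1.1902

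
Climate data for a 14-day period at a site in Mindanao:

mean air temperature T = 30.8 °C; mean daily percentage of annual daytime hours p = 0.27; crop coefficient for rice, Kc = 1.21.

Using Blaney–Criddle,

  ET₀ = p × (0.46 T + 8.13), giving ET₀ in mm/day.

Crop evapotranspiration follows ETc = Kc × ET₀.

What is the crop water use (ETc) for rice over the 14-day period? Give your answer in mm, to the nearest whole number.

102 mm

ET₀ = 0.27 × (0.46 × 30.8 + 8.13) = 0.27 × 22.298 = 6.0205 mm/d
ETc = Kc × ET₀ = 1.21 × 6.0205 = 7.2848 mm/d
Over 14 days: 7.2848 × 14 = 101.987 mm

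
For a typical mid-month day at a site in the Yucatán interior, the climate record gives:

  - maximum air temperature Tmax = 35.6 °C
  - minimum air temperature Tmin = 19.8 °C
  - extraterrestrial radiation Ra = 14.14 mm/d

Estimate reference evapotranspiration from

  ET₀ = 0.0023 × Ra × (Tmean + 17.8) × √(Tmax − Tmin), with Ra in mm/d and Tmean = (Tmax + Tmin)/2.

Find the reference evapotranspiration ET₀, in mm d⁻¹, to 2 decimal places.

5.88 mm d⁻¹

Tmean = (35.6 + 19.8)/2 = 27.70 °C
ET₀ = 0.0023 × 14.14 × (27.70 + 17.8) × √15.8 = 0.0023 × 14.14 × 45.50 × 3.9749 = 5.8819 mm/d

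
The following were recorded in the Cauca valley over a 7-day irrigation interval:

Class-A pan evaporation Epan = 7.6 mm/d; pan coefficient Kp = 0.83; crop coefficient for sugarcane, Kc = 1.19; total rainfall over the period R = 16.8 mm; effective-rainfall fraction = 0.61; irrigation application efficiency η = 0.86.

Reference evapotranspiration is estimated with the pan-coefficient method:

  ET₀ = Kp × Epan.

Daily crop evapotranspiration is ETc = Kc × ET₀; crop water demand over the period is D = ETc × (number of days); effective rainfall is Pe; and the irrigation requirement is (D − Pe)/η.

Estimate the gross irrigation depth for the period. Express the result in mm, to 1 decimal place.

ET₀ = 0.83 × 7.6 = 6.3080 mm/d
ETc = Kc × ET₀ = 1.19 × 6.3080 = 7.5065 mm/d
Crop demand D = ETc × 7 d = 7.5065 × 7 = 52.546 mm
Pe = 0.61 × 16.8 = 10.248 mm
D − Pe = 52.546 − 10.248 = 42.298 mm
Gross irrigation = 42.298 / 0.86 = 49.184 mm

49.2 mm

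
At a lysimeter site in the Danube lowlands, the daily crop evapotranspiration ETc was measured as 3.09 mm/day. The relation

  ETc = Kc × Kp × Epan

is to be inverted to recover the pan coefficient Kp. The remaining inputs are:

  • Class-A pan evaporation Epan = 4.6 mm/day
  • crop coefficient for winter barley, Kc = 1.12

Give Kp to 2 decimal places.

0.60

ETc = Kc × Kp × Epan  ⇒  Kp = ETc / (Kc × Epan)
Kp = 3.09 / (1.12 × 4.6) = 3.09 / 5.152 = 0.5998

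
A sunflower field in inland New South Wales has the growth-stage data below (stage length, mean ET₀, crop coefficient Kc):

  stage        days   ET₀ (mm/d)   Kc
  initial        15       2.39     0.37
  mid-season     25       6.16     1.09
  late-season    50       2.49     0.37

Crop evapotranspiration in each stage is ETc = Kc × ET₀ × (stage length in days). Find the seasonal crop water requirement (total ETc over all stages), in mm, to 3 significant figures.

initial: 0.37 × 2.39 × 15 = 13.26 mm
mid-season: 1.09 × 6.16 × 25 = 167.86 mm
late-season: 0.37 × 2.49 × 50 = 46.07 mm
Seasonal total = 227.19 mm

227 mm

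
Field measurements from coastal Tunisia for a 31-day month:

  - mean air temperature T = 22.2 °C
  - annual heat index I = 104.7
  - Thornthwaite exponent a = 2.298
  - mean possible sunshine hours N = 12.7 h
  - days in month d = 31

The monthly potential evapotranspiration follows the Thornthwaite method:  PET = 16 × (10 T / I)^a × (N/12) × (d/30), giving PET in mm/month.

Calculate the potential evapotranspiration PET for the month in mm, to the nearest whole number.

98 mm

10T/I = 10 × 22.2 / 104.7 = 2.1203
(10T/I)^a = 2.1203^2.298 = 5.6242
Uncorrected PET = 16 × 5.6242 = 89.987 mm
Correction = (N/12)(d/30) = (12.7/12)(31/30) = 1.0936
PET = 89.987 × 1.0936 = 98.410 mm/month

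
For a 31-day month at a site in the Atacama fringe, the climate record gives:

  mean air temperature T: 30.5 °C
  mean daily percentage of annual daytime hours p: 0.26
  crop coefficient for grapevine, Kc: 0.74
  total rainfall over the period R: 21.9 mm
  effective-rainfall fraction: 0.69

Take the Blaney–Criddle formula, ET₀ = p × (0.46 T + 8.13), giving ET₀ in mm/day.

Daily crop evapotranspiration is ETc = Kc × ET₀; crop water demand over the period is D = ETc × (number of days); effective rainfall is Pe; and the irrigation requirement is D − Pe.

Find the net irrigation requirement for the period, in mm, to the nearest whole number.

ET₀ = 0.26 × (0.46 × 30.5 + 8.13) = 0.26 × 22.160 = 5.7616 mm/d
ETc = Kc × ET₀ = 0.74 × 5.7616 = 4.2636 mm/d
Crop demand D = ETc × 31 d = 4.2636 × 31 = 132.172 mm
Pe = 0.69 × 21.9 = 15.111 mm
D − Pe = 132.172 − 15.111 = 117.061 mm

117 mm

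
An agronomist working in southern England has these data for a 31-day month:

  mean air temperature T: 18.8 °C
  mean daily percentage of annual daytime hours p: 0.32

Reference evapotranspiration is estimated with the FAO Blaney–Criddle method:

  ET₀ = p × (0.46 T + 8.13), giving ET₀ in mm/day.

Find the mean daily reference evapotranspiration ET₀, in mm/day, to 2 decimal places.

ET₀ = 0.32 × (0.46 × 18.8 + 8.13) = 0.32 × 16.778 = 5.3690 mm/d

5.37 mm/day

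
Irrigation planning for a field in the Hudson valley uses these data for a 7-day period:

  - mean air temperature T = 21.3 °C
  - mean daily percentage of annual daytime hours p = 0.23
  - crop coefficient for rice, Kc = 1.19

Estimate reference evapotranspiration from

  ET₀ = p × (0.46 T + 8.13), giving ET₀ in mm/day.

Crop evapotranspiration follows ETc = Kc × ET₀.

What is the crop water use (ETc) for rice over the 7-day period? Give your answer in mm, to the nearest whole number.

34 mm

ET₀ = 0.23 × (0.46 × 21.3 + 8.13) = 0.23 × 17.928 = 4.1234 mm/d
ETc = Kc × ET₀ = 1.19 × 4.1234 = 4.9068 mm/d
Over 7 days: 4.9068 × 7 = 34.348 mm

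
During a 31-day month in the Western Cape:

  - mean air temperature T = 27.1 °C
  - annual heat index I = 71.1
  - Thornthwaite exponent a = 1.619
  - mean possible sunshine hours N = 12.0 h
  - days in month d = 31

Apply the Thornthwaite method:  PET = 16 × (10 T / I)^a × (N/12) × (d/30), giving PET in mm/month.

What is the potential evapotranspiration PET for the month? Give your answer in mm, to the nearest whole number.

144 mm

10T/I = 10 × 27.1 / 71.1 = 3.8115
(10T/I)^a = 3.8115^1.619 = 8.7256
Uncorrected PET = 16 × 8.7256 = 139.610 mm
Correction = (N/12)(d/30) = (12.0/12)(31/30) = 1.0333
PET = 139.610 × 1.0333 = 144.259 mm/month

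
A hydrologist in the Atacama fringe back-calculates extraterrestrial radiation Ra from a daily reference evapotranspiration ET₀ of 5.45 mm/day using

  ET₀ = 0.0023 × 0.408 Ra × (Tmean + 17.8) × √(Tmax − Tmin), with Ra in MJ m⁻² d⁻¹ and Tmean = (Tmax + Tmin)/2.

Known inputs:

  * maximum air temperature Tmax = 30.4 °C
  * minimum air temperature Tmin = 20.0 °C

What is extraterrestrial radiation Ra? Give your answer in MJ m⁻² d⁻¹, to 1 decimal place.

41.9 MJ m⁻² d⁻¹

Tmean = (30.4+20.0)/2 = 25.20 °C; ΔT = 10.4
Ra = ET₀ / [0.0023 × 0.408 × (Tmean+17.8) × √ΔT]
   = 5.45 / (0.0023 × 0.408 × 43.00 × 3.2249) = 41.882 MJ m⁻² d⁻¹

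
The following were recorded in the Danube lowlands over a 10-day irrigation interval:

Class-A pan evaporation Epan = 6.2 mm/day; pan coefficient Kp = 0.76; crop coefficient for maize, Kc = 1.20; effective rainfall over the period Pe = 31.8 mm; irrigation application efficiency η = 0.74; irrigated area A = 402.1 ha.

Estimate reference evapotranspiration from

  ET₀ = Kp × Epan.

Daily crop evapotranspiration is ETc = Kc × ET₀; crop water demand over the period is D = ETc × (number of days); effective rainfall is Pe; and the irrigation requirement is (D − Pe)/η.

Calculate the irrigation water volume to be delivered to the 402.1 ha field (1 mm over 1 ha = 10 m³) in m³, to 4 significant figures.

134500 m³

ET₀ = 0.76 × 6.2 = 4.7120 mm/d
ETc = Kc × ET₀ = 1.20 × 4.7120 = 5.6544 mm/d
Crop demand D = ETc × 10 d = 5.6544 × 10 = 56.544 mm
D − Pe = 56.544 − 31.8 = 24.744 mm
Gross irrigation = 24.744 / 0.74 = 33.438 mm
Volume = 33.438 mm × 402.1 ha × 10 = 134454.2 m³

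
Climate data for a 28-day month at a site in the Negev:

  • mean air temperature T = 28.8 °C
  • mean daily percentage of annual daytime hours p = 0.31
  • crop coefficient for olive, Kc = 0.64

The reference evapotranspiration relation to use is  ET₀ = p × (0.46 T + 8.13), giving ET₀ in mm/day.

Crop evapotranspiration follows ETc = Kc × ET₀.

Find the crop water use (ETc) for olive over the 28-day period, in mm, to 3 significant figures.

ET₀ = 0.31 × (0.46 × 28.8 + 8.13) = 0.31 × 21.378 = 6.6272 mm/d
ETc = Kc × ET₀ = 0.64 × 6.6272 = 4.2414 mm/d
Over 28 days: 4.2414 × 28 = 118.759 mm

119 mm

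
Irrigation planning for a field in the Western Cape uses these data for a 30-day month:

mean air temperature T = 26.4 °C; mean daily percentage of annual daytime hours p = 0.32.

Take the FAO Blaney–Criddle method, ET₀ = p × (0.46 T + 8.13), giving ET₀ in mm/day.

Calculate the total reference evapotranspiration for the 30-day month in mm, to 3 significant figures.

195 mm

ET₀ = 0.32 × (0.46 × 26.4 + 8.13) = 0.32 × 20.274 = 6.4877 mm/d
Monthly total = 6.4877 × 30 = 194.631 mm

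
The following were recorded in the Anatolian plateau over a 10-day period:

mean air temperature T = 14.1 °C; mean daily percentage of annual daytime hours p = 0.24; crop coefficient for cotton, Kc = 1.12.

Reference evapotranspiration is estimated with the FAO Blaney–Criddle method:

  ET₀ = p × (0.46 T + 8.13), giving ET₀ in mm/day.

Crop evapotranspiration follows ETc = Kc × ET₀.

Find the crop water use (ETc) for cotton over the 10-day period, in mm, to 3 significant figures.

39.3 mm

ET₀ = 0.24 × (0.46 × 14.1 + 8.13) = 0.24 × 14.616 = 3.5078 mm/d
ETc = Kc × ET₀ = 1.12 × 3.5078 = 3.9287 mm/d
Over 10 days: 3.9287 × 10 = 39.287 mm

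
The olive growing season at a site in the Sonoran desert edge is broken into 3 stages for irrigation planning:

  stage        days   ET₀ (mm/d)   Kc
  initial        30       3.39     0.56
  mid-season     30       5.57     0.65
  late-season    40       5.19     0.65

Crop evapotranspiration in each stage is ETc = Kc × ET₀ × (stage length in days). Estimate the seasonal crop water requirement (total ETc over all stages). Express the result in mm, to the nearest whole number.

301 mm

initial: 0.56 × 3.39 × 30 = 56.95 mm
mid-season: 0.65 × 5.57 × 30 = 108.62 mm
late-season: 0.65 × 5.19 × 40 = 134.94 mm
Seasonal total = 300.51 mm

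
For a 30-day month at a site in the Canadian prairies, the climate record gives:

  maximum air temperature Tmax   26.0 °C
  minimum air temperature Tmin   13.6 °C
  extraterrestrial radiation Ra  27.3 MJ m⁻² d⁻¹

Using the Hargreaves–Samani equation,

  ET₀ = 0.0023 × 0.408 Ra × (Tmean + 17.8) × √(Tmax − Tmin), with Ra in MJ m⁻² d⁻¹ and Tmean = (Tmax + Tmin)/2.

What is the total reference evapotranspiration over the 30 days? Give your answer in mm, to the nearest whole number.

Tmean = (26.0 + 13.6)/2 = 19.80 °C
0.408 Ra = 0.408 × 27.3 = 11.1384 mm/d equivalent
ET₀ = 0.0023 × 11.1384 × (19.80 + 17.8) × √12.4 = 0.0023 × 11.1384 × 37.60 × 3.5214 = 3.3920 mm/d
Over 30 days: 3.3920 × 30 = 101.760 mm

102 mm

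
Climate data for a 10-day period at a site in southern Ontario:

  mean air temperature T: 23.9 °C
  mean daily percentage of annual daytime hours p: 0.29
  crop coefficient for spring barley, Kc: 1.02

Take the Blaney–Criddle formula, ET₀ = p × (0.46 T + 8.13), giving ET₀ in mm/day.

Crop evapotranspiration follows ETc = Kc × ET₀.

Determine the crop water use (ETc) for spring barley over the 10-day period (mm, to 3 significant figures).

56.6 mm

ET₀ = 0.29 × (0.46 × 23.9 + 8.13) = 0.29 × 19.124 = 5.5460 mm/d
ETc = Kc × ET₀ = 1.02 × 5.5460 = 5.6569 mm/d
Over 10 days: 5.6569 × 10 = 56.569 mm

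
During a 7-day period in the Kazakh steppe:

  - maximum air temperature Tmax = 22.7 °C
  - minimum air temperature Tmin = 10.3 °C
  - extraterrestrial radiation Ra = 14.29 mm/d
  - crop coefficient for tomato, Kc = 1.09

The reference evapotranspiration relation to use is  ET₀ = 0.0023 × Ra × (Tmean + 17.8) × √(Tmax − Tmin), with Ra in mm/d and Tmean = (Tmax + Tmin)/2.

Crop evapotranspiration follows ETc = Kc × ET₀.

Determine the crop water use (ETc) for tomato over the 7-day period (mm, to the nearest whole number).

Tmean = (22.7 + 10.3)/2 = 16.50 °C
ET₀ = 0.0023 × 14.29 × (16.50 + 17.8) × √12.4 = 0.0023 × 14.29 × 34.30 × 3.5214 = 3.9698 mm/d
ETc = Kc × ET₀ = 1.09 × 3.9698 = 4.3271 mm/d
Over 7 days: 4.3271 × 7 = 30.290 mm

30 mm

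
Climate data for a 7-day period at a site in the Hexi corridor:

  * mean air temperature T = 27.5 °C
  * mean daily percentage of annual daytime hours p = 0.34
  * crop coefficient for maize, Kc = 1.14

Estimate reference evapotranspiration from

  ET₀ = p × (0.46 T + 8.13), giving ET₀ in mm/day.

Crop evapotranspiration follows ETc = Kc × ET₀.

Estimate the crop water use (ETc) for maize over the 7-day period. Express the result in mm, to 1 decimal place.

ET₀ = 0.34 × (0.46 × 27.5 + 8.13) = 0.34 × 20.780 = 7.0652 mm/d
ETc = Kc × ET₀ = 1.14 × 7.0652 = 8.0543 mm/d
Over 7 days: 8.0543 × 7 = 56.380 mm

56.4 mm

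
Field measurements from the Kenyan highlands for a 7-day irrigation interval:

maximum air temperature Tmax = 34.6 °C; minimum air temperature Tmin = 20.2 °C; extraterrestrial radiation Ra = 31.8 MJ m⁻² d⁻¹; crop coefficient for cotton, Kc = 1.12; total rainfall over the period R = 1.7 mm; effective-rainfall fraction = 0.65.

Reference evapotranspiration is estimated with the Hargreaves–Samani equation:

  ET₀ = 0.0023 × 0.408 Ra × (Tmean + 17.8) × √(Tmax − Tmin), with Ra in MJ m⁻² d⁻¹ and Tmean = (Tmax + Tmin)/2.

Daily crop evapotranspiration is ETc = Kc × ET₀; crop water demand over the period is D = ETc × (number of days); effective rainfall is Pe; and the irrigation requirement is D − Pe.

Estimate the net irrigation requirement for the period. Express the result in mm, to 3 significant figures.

Tmean = (34.6 + 20.2)/2 = 27.40 °C
0.408 Ra = 0.408 × 31.8 = 12.9744 mm/d equivalent
ET₀ = 0.0023 × 12.9744 × (27.40 + 17.8) × √14.4 = 0.0023 × 12.9744 × 45.20 × 3.7947 = 5.1184 mm/d
ETc = Kc × ET₀ = 1.12 × 5.1184 = 5.7326 mm/d
Crop demand D = ETc × 7 d = 5.7326 × 7 = 40.128 mm
Pe = 0.65 × 1.7 = 1.105 mm
D − Pe = 40.128 − 1.105 = 39.023 mm

39.0 mm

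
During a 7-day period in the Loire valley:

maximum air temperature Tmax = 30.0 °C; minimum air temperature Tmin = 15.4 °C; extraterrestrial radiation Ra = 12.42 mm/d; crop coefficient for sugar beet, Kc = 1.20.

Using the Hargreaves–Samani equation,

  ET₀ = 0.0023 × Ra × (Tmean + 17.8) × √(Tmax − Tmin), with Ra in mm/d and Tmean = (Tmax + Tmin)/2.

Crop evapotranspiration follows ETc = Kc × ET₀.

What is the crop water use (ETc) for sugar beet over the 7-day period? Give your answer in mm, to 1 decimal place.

Tmean = (30.0 + 15.4)/2 = 22.70 °C
ET₀ = 0.0023 × 12.42 × (22.70 + 17.8) × √14.6 = 0.0023 × 12.42 × 40.50 × 3.8210 = 4.4206 mm/d
ETc = Kc × ET₀ = 1.20 × 4.4206 = 5.3047 mm/d
Over 7 days: 5.3047 × 7 = 37.133 mm

37.1 mm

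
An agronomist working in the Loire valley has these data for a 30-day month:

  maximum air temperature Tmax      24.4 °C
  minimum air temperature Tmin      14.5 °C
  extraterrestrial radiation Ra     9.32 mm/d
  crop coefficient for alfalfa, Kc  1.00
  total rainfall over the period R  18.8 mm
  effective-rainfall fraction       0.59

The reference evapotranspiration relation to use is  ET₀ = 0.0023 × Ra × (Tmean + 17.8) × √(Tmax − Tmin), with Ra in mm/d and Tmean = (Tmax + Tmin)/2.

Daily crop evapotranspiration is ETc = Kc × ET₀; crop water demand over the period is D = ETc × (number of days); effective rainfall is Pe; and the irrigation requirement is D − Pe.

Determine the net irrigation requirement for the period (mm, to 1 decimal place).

Tmean = (24.4 + 14.5)/2 = 19.45 °C
ET₀ = 0.0023 × 9.32 × (19.45 + 17.8) × √9.9 = 0.0023 × 9.32 × 37.25 × 3.1464 = 2.5124 mm/d
ETc = Kc × ET₀ = 1.00 × 2.5124 = 2.5124 mm/d
Crop demand D = ETc × 30 d = 2.5124 × 30 = 75.372 mm
Pe = 0.59 × 18.8 = 11.092 mm
D − Pe = 75.372 − 11.092 = 64.280 mm

64.3 mm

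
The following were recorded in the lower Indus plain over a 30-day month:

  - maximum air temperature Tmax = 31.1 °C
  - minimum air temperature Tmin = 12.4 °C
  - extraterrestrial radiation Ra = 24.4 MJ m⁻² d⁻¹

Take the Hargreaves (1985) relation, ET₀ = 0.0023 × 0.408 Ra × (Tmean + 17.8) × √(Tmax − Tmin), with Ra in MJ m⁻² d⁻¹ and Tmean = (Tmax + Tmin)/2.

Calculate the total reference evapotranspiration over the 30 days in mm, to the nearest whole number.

Tmean = (31.1 + 12.4)/2 = 21.75 °C
0.408 Ra = 0.408 × 24.4 = 9.9552 mm/d equivalent
ET₀ = 0.0023 × 9.9552 × (21.75 + 17.8) × √18.7 = 0.0023 × 9.9552 × 39.55 × 4.3243 = 3.9160 mm/d
Over 30 days: 3.9160 × 30 = 117.480 mm

117 mm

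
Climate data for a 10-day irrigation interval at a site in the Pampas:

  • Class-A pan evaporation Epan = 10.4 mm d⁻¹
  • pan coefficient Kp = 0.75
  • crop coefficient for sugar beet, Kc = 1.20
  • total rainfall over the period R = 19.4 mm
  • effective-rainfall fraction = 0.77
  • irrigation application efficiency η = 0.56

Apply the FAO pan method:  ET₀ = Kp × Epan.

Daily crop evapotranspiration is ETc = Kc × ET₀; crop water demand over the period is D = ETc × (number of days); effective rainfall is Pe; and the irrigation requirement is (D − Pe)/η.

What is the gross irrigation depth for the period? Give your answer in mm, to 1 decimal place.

ET₀ = 0.75 × 10.4 = 7.8000 mm/d
ETc = Kc × ET₀ = 1.20 × 7.8000 = 9.3600 mm/d
Crop demand D = ETc × 10 d = 9.3600 × 10 = 93.600 mm
Pe = 0.77 × 19.4 = 14.938 mm
D − Pe = 93.600 − 14.938 = 78.662 mm
Gross irrigation = 78.662 / 0.56 = 140.468 mm

140.5 mm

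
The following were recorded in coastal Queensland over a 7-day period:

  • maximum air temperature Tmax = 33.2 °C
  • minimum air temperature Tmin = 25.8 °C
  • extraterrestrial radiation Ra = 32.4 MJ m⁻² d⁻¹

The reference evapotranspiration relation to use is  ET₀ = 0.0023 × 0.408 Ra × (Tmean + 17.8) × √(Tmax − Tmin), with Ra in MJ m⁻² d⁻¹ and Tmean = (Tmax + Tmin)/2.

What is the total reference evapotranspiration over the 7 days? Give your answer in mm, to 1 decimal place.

Tmean = (33.2 + 25.8)/2 = 29.50 °C
0.408 Ra = 0.408 × 32.4 = 13.2192 mm/d equivalent
ET₀ = 0.0023 × 13.2192 × (29.50 + 17.8) × √7.4 = 0.0023 × 13.2192 × 47.30 × 2.7203 = 3.9121 mm/d
Over 7 days: 3.9121 × 7 = 27.385 mm

27.4 mm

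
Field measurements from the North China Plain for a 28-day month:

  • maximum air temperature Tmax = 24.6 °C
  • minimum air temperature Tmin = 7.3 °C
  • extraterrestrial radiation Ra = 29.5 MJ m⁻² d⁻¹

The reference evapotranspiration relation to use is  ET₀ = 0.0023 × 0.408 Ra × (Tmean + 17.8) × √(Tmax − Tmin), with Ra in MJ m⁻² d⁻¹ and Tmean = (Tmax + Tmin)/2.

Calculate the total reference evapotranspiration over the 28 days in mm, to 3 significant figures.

109 mm

Tmean = (24.6 + 7.3)/2 = 15.95 °C
0.408 Ra = 0.408 × 29.5 = 12.0360 mm/d equivalent
ET₀ = 0.0023 × 12.0360 × (15.95 + 17.8) × √17.3 = 0.0023 × 12.0360 × 33.75 × 4.1593 = 3.8860 mm/d
Over 28 days: 3.8860 × 28 = 108.808 mm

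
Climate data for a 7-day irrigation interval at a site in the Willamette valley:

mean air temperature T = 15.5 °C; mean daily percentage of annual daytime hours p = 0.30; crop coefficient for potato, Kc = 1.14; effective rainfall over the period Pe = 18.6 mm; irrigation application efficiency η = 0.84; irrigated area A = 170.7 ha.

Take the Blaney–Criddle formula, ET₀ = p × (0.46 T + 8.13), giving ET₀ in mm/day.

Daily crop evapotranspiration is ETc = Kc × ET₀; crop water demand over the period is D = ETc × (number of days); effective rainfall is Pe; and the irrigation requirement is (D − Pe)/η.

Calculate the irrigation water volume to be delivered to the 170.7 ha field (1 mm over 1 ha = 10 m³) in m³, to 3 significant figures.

ET₀ = 0.30 × (0.46 × 15.5 + 8.13) = 0.30 × 15.260 = 4.5780 mm/d
ETc = Kc × ET₀ = 1.14 × 4.5780 = 5.2189 mm/d
Crop demand D = ETc × 7 d = 5.2189 × 7 = 36.532 mm
D − Pe = 36.532 − 18.6 = 17.932 mm
Gross irrigation = 17.932 / 0.84 = 21.348 mm
Volume = 21.348 mm × 170.7 ha × 10 = 36441.0 m³

36400 m³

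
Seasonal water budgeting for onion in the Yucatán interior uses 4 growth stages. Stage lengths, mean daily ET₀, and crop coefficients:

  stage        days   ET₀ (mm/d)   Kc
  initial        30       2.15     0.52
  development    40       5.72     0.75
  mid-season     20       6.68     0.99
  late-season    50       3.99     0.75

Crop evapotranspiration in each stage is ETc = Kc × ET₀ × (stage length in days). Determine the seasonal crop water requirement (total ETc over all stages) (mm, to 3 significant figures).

487 mm

initial: 0.52 × 2.15 × 30 = 33.54 mm
development: 0.75 × 5.72 × 40 = 171.60 mm
mid-season: 0.99 × 6.68 × 20 = 132.26 mm
late-season: 0.75 × 3.99 × 50 = 149.63 mm
Seasonal total = 487.03 mm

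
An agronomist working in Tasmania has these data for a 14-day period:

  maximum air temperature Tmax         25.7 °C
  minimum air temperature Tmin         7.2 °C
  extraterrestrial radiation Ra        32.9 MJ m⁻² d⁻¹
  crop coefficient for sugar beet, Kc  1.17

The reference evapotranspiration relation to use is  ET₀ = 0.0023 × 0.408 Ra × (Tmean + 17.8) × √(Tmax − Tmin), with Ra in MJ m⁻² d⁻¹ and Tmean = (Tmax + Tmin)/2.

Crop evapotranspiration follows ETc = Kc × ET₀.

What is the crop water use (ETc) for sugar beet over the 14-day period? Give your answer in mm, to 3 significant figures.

Tmean = (25.7 + 7.2)/2 = 16.45 °C
0.408 Ra = 0.408 × 32.9 = 13.4232 mm/d equivalent
ET₀ = 0.0023 × 13.4232 × (16.45 + 17.8) × √18.5 = 0.0023 × 13.4232 × 34.25 × 4.3012 = 4.5481 mm/d
ETc = Kc × ET₀ = 1.17 × 4.5481 = 5.3213 mm/d
Over 14 days: 5.3213 × 14 = 74.498 mm

74.5 mm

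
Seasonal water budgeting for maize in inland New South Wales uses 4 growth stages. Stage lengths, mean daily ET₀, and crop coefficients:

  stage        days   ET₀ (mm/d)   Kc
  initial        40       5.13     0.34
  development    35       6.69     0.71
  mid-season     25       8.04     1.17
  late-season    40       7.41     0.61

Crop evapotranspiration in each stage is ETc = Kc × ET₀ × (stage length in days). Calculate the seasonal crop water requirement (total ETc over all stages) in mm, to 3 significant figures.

initial: 0.34 × 5.13 × 40 = 69.77 mm
development: 0.71 × 6.69 × 35 = 166.25 mm
mid-season: 1.17 × 8.04 × 25 = 235.17 mm
late-season: 0.61 × 7.41 × 40 = 180.80 mm
Seasonal total = 651.99 mm

652 mm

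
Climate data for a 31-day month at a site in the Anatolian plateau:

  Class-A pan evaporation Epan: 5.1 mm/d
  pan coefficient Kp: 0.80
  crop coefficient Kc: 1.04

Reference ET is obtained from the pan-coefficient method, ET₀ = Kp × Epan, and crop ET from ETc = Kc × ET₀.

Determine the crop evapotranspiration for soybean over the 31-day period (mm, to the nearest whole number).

132 mm

ET₀ = 0.80 × 5.1 = 4.0800 mm/d
ETc = Kc × ET₀ = 1.04 × 4.0800 = 4.2432 mm/d
Over 31 days: 4.2432 × 31 = 131.539 mm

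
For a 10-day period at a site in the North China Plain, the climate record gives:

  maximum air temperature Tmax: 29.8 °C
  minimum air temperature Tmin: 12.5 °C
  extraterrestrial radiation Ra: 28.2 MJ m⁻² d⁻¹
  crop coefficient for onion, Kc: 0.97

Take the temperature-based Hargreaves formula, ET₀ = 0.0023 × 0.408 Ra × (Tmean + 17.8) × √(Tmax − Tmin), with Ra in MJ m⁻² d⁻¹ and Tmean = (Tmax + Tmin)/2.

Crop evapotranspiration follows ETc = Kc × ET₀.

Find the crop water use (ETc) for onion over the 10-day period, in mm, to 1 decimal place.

Tmean = (29.8 + 12.5)/2 = 21.15 °C
0.408 Ra = 0.408 × 28.2 = 11.5056 mm/d equivalent
ET₀ = 0.0023 × 11.5056 × (21.15 + 17.8) × √17.3 = 0.0023 × 11.5056 × 38.95 × 4.1593 = 4.2871 mm/d
ETc = Kc × ET₀ = 0.97 × 4.2871 = 4.1585 mm/d
Over 10 days: 4.1585 × 10 = 41.585 mm

41.6 mm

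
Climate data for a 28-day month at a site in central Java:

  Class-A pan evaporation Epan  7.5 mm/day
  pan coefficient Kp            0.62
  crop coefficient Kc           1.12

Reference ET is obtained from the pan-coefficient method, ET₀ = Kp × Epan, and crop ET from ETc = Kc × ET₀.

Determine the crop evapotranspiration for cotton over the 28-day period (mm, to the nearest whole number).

146 mm

ET₀ = 0.62 × 7.5 = 4.6500 mm/d
ETc = Kc × ET₀ = 1.12 × 4.6500 = 5.2080 mm/d
Over 28 days: 5.2080 × 28 = 145.824 mm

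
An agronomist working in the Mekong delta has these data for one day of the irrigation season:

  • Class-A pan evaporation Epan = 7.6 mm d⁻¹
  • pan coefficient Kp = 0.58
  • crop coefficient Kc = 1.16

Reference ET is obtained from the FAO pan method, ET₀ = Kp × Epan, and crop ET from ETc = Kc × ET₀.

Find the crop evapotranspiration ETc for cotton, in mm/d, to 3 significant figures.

5.11 mm/d

ET₀ = 0.58 × 7.6 = 4.4080 mm/d
ETc = Kc × ET₀ = 1.16 × 4.4080 = 5.1133 mm/d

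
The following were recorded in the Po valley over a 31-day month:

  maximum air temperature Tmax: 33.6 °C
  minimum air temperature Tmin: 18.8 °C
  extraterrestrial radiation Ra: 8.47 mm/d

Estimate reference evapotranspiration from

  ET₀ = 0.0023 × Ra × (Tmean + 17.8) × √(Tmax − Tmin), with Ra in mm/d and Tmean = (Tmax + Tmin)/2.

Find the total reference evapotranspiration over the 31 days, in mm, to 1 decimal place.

Tmean = (33.6 + 18.8)/2 = 26.20 °C
ET₀ = 0.0023 × 8.47 × (26.20 + 17.8) × √14.8 = 0.0023 × 8.47 × 44.00 × 3.8471 = 3.2976 mm/d
Over 31 days: 3.2976 × 31 = 102.226 mm

102.2 mm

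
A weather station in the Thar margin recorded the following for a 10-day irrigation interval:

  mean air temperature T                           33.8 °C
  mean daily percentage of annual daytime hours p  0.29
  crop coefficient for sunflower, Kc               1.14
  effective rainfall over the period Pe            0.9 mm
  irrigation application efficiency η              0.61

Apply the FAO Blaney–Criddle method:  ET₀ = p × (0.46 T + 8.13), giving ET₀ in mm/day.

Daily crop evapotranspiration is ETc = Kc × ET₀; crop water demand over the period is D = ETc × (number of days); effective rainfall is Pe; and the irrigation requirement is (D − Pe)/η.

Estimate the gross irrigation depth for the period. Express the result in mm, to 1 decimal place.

ET₀ = 0.29 × (0.46 × 33.8 + 8.13) = 0.29 × 23.678 = 6.8666 mm/d
ETc = Kc × ET₀ = 1.14 × 6.8666 = 7.8279 mm/d
Crop demand D = ETc × 10 d = 7.8279 × 10 = 78.279 mm
D − Pe = 78.279 − 0.9 = 77.379 mm
Gross irrigation = 77.379 / 0.61 = 126.851 mm

126.9 mm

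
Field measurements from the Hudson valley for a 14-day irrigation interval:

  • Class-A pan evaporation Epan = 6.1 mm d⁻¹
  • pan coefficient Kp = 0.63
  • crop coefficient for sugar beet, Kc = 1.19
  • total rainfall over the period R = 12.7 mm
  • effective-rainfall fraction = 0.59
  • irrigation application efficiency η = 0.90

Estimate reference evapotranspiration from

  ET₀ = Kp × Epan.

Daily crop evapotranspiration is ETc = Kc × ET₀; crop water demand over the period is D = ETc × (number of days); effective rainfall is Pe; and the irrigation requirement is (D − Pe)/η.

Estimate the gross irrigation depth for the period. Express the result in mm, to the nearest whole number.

ET₀ = 0.63 × 6.1 = 3.8430 mm/d
ETc = Kc × ET₀ = 1.19 × 3.8430 = 4.5732 mm/d
Crop demand D = ETc × 14 d = 4.5732 × 14 = 64.025 mm
Pe = 0.59 × 12.7 = 7.493 mm
D − Pe = 64.025 − 7.493 = 56.532 mm
Gross irrigation = 56.532 / 0.90 = 62.813 mm

63 mm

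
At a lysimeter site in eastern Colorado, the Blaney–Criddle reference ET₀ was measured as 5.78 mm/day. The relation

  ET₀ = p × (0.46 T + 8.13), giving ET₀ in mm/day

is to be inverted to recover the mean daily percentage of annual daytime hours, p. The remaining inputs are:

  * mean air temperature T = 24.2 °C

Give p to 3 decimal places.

p = ET₀ / (0.46 T + 8.13) = 5.78 / (0.46 × 24.2 + 8.13) = 5.78 / 19.262 = 0.3001

0.300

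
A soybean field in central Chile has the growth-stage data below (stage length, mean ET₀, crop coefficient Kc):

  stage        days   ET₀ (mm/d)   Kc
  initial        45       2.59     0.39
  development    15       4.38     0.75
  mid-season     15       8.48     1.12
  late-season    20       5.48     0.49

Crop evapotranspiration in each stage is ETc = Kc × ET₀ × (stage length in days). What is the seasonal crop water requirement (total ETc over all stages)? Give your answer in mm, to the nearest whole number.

291 mm

initial: 0.39 × 2.59 × 45 = 45.45 mm
development: 0.75 × 4.38 × 15 = 49.28 mm
mid-season: 1.12 × 8.48 × 15 = 142.46 mm
late-season: 0.49 × 5.48 × 20 = 53.70 mm
Seasonal total = 290.89 mm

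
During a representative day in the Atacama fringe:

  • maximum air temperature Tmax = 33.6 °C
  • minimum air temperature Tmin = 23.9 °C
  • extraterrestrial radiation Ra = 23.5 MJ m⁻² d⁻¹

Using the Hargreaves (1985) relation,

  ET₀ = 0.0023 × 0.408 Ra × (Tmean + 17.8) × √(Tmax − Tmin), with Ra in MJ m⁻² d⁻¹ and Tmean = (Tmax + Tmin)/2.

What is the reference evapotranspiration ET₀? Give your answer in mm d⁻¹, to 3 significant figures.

Tmean = (33.6 + 23.9)/2 = 28.75 °C
0.408 Ra = 0.408 × 23.5 = 9.5880 mm/d equivalent
ET₀ = 0.0023 × 9.5880 × (28.75 + 17.8) × √9.7 = 0.0023 × 9.5880 × 46.55 × 3.1145 = 3.1972 mm/d

3.20 mm d⁻¹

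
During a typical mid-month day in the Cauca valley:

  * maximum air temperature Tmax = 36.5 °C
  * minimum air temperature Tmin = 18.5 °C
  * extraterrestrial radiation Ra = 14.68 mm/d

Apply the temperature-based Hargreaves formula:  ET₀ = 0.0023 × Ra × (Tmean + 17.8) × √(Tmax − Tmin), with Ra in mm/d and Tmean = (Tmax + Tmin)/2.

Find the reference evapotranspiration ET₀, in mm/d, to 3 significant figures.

6.49 mm/d

Tmean = (36.5 + 18.5)/2 = 27.50 °C
ET₀ = 0.0023 × 14.68 × (27.50 + 17.8) × √18.0 = 0.0023 × 14.68 × 45.30 × 4.2426 = 6.4891 mm/d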